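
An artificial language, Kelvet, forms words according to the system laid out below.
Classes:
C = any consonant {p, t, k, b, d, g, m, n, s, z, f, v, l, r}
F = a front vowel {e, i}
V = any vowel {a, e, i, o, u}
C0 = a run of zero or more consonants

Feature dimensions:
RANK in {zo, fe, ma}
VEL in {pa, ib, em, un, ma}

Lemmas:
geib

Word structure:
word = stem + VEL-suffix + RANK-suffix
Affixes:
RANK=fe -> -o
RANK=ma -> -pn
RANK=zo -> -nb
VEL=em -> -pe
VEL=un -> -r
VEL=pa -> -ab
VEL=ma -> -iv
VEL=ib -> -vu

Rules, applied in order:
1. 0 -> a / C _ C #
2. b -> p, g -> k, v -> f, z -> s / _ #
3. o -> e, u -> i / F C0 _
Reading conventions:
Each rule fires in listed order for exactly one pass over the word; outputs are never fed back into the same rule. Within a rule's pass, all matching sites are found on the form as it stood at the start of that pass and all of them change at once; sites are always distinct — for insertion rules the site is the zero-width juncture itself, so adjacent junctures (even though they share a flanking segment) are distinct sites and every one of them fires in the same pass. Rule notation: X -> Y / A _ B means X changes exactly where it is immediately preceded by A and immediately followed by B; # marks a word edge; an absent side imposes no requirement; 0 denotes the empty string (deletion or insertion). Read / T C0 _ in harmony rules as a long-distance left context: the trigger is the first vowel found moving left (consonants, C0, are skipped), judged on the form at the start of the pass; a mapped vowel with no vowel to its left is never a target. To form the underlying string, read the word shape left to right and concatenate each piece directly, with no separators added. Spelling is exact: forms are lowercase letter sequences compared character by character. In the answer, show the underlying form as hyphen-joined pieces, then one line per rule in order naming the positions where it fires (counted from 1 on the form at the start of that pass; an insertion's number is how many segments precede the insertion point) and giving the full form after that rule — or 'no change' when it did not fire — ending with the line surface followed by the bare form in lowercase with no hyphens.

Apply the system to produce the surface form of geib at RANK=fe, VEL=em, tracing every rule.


underlying: geib-pe-o
1. 0 -> a / C _ C #: no change
2. b -> p, g -> k, v -> f, z -> s / _ #: no change
3. o -> e, u -> i / F C0 _: fires at position(s) 7: geibpee
surface: geibpee


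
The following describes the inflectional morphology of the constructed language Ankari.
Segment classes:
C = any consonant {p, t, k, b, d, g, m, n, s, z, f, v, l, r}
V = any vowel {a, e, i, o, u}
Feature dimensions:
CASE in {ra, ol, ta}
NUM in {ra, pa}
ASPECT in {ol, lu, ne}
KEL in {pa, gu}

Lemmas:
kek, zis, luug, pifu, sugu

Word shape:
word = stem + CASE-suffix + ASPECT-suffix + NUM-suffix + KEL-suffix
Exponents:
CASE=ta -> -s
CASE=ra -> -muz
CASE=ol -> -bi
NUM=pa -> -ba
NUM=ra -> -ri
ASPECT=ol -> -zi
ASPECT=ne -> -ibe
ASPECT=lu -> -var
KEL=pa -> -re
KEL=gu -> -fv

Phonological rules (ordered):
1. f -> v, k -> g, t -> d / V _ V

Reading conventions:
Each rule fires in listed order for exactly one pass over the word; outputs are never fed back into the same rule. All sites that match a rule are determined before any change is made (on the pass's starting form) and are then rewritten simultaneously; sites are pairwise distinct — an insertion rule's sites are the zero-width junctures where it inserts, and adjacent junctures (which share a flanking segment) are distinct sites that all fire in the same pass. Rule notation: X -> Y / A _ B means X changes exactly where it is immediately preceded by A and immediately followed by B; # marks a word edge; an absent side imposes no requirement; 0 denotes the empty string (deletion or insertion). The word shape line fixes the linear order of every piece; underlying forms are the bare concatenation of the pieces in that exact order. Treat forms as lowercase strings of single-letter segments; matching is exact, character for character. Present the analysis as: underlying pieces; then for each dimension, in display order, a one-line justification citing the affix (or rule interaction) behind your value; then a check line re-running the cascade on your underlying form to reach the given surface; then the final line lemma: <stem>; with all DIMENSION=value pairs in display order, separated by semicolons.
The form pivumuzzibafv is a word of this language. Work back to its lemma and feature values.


underlying: pifu-muz-zi-ba-fv
CASE=ra - signalled by the affix -muz
NUM=pa - signalled by the affix -ba
ASPECT=ol - signalled by the affix -zi
KEL=gu - signalled by the affix -fv
check: pifumuzzibafv -> pivumuzzibafv
lemma: pifu; CASE=ra; NUM=pa; ASPECT=ol; KEL=gu


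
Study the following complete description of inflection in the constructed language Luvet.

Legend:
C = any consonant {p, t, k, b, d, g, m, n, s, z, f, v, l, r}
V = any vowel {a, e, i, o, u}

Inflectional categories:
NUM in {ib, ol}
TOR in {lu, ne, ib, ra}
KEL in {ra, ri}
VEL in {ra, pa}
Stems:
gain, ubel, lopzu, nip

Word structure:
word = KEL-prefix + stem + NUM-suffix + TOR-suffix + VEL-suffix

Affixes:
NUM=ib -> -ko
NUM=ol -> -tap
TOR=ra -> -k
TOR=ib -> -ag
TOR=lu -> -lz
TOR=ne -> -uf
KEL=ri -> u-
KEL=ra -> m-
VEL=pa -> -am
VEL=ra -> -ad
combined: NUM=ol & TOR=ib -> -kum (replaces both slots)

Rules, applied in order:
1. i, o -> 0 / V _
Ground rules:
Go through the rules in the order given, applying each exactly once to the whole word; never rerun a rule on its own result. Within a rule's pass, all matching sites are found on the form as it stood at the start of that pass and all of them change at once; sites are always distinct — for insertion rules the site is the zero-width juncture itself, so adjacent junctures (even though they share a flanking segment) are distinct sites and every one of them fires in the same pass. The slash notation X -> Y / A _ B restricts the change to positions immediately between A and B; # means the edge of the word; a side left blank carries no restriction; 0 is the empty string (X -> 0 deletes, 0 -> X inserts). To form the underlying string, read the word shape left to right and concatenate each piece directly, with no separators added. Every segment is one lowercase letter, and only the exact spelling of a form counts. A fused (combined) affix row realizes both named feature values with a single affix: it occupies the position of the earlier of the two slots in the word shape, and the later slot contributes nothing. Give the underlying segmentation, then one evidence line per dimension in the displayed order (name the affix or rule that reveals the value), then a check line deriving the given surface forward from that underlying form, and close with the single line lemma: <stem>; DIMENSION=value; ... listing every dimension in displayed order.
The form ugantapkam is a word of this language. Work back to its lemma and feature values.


underlying: u-gain-tap-k-am
NUM=ol - signalled by the affix -tap
TOR=ra - signalled by the affix -k
KEL=ri - signalled by the affix u-
VEL=pa - signalled by the affix -am
check: ugaintapkam -> ugantapkam
lemma: gain; NUM=ol; TOR=ra; KEL=ri; VEL=pa


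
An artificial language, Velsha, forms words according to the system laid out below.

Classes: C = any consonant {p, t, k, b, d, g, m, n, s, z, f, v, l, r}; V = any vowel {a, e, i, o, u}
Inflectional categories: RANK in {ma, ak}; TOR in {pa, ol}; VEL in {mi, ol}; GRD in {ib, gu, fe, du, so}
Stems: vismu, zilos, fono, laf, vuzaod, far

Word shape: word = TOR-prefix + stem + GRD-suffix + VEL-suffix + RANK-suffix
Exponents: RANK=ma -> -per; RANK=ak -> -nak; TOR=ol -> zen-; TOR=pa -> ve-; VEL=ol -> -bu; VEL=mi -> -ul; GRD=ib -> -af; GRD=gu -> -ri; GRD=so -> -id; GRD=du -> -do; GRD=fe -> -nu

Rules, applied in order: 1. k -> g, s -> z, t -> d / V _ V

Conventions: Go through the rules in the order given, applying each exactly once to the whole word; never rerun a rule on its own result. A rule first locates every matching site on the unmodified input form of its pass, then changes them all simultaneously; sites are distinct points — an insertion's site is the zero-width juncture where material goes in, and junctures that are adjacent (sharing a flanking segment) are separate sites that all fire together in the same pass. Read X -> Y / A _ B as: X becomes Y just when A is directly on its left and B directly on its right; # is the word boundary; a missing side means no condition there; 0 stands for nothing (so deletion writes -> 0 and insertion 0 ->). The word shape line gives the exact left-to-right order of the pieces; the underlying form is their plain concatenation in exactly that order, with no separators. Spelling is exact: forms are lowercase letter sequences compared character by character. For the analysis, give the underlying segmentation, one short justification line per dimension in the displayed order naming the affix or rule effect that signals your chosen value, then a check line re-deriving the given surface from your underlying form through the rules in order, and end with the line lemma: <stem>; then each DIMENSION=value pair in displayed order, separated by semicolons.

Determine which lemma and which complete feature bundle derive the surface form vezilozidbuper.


underlying: ve-zilos-id-bu-per
RANK=ma - signalled by the affix -per
TOR=pa - signalled by the affix ve-
VEL=ol - signalled by the affix -bu
GRD=so - signalled by the affix -id
check: vezilosidbuper -> vezilozidbuper
lemma: zilos; RANK=ma; TOR=pa; VEL=ol; GRD=so


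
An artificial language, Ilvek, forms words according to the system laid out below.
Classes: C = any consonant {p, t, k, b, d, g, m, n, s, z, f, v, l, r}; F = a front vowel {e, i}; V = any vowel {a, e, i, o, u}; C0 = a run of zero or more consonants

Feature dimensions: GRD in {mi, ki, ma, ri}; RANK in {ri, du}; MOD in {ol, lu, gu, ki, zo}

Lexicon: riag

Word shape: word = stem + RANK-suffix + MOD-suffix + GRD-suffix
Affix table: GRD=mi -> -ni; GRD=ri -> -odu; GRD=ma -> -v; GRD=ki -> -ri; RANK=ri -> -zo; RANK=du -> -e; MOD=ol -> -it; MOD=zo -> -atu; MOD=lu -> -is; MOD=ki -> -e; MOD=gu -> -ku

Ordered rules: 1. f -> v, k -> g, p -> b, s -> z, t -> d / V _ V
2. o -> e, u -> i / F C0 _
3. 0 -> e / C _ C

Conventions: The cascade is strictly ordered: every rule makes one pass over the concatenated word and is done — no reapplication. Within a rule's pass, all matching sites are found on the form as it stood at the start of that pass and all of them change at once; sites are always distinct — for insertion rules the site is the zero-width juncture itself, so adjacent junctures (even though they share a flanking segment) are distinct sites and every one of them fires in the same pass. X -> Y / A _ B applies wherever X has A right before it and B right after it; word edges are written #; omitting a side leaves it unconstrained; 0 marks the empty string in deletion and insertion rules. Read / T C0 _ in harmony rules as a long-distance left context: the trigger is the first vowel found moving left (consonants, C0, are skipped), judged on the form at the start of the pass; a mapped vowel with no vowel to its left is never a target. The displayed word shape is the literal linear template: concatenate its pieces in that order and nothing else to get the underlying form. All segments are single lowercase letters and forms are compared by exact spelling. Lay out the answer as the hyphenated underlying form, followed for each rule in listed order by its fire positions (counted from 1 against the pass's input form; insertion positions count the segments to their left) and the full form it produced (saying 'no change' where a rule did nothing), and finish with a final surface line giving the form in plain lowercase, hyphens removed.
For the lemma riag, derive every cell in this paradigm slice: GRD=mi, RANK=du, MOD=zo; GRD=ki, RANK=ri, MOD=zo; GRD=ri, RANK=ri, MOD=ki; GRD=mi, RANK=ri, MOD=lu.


cell GRD=mi, RANK=du, MOD=zo:
underlying: riag-e-atu-ni
1. f -> v, k -> g, p -> b, s -> z, t -> d / V _ V: fires at position(s) 7: riageaduni
2. o -> e, u -> i / F C0 _: no change
3. 0 -> e / C _ C: no change
surface: riageaduni

cell GRD=ki, RANK=ri, MOD=zo:
underlying: riag-zo-atu-ri
1. f -> v, k -> g, p -> b, s -> z, t -> d / V _ V: fires at position(s) 8: riagzoaduri
2. o -> e, u -> i / F C0 _: no change
3. 0 -> e / C _ C: inserts after position(s) 4: riagezoaduri
surface: riagezoaduri

cell GRD=ri, RANK=ri, MOD=ki:
underlying: riag-zo-e-odu
1. f -> v, k -> g, p -> b, s -> z, t -> d / V _ V: no change
2. o -> e, u -> i / F C0 _: fires at position(s) 8: riagzoeedu
3. 0 -> e / C _ C: inserts after position(s) 4: riagezoeedu
surface: riagezoeedu

cell GRD=mi, RANK=ri, MOD=lu:
underlying: riag-zo-is-ni
1. f -> v, k -> g, p -> b, s -> z, t -> d / V _ V: no change
2. o -> e, u -> i / F C0 _: no change
3. 0 -> e / C _ C: inserts after position(s) 4, 8: riagezoiseni
surface: riagezoiseni


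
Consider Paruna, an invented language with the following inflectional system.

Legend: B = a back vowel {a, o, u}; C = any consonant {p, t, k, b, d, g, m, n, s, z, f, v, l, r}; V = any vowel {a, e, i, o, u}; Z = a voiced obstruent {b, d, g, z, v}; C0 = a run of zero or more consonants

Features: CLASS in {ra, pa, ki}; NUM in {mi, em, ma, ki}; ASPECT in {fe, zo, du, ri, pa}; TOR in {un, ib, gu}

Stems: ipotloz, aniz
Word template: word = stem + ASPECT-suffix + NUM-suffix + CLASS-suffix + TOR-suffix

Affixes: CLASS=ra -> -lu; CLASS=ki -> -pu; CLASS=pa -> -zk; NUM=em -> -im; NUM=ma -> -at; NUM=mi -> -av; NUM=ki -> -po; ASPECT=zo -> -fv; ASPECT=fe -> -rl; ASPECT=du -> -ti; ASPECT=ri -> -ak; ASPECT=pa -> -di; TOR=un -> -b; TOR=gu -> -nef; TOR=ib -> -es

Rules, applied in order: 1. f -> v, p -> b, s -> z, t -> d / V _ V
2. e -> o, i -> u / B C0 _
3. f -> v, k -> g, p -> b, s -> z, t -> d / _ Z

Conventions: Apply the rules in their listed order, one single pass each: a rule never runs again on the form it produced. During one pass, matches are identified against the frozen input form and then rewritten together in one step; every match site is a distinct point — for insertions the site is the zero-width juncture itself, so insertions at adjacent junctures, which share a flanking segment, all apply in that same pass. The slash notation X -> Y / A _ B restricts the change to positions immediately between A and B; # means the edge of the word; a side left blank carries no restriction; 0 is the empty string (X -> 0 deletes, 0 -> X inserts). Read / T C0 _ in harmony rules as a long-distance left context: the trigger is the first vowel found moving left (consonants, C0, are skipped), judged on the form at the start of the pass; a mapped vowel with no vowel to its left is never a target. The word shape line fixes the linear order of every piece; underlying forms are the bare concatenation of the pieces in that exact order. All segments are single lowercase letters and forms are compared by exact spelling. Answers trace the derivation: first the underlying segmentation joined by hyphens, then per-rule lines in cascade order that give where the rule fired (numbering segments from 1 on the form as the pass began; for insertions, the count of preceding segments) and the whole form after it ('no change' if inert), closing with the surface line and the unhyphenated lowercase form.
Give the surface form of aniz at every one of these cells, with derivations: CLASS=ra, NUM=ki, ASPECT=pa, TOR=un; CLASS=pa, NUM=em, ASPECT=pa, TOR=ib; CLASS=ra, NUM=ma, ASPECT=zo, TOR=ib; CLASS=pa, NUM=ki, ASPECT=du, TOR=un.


cell CLASS=ra, NUM=ki, ASPECT=pa, TOR=un:
underlying: aniz-di-po-lu-b
1. f -> v, p -> b, s -> z, t -> d / V _ V: fires at position(s) 7: anizdibolub
2. e -> o, i -> u / B C0 _: fires at position(s) 3: anuzdibolub
3. f -> v, k -> g, p -> b, s -> z, t -> d / _ Z: no change
surface: anuzdibolub

cell CLASS=pa, NUM=em, ASPECT=pa, TOR=ib:
underlying: aniz-di-im-zk-es
1. f -> v, p -> b, s -> z, t -> d / V _ V: no change
2. e -> o, i -> u / B C0 _: fires at position(s) 3: anuzdiimzkes
3. f -> v, k -> g, p -> b, s -> z, t -> d / _ Z: no change
surface: anuzdiimzkes

cell CLASS=ra, NUM=ma, ASPECT=zo, TOR=ib:
underlying: aniz-fv-at-lu-es
1. f -> v, p -> b, s -> z, t -> d / V _ V: no change
2. e -> o, i -> u / B C0 _: fires at position(s) 3, 11: anuzfvatluos
3. f -> v, k -> g, p -> b, s -> z, t -> d / _ Z: fires at position(s) 5: anuzvvatluos
surface: anuzvvatluos

cell CLASS=pa, NUM=ki, ASPECT=du, TOR=un:
underlying: aniz-ti-po-zk-b
1. f -> v, p -> b, s -> z, t -> d / V _ V: fires at position(s) 7: aniztibozkb
2. e -> o, i -> u / B C0 _: fires at position(s) 3: anuztibozkb
3. f -> v, k -> g, p -> b, s -> z, t -> d / _ Z: fires at position(s) 10: anuztibozgb
surface: anuztibozgb


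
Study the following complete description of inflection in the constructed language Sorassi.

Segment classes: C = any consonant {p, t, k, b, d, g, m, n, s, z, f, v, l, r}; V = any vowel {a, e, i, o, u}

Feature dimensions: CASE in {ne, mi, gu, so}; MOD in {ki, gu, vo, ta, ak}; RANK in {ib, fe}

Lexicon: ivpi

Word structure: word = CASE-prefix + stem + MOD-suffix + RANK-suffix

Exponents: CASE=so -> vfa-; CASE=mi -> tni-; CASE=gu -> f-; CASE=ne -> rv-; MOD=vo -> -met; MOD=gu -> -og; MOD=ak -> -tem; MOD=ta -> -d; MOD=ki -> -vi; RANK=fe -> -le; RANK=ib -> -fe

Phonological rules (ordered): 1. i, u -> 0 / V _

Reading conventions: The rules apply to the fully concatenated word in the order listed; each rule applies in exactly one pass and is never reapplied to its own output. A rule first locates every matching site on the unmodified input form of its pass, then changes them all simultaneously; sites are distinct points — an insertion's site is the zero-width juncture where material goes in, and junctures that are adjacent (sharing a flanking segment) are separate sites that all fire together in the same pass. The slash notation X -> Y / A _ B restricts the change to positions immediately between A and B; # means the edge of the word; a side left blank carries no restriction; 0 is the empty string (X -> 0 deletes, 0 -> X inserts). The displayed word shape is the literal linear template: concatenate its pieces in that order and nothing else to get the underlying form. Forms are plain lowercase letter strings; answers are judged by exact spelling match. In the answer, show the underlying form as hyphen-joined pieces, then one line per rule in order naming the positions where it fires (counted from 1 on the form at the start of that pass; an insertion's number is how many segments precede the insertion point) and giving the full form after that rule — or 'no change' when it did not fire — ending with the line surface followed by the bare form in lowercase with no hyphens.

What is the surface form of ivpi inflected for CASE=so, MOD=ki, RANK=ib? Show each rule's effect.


underlying: vfa-ivpi-vi-fe
1. i, u -> 0 / V _: fires at position(s) 4: vfavpivife
surface: vfavpivife


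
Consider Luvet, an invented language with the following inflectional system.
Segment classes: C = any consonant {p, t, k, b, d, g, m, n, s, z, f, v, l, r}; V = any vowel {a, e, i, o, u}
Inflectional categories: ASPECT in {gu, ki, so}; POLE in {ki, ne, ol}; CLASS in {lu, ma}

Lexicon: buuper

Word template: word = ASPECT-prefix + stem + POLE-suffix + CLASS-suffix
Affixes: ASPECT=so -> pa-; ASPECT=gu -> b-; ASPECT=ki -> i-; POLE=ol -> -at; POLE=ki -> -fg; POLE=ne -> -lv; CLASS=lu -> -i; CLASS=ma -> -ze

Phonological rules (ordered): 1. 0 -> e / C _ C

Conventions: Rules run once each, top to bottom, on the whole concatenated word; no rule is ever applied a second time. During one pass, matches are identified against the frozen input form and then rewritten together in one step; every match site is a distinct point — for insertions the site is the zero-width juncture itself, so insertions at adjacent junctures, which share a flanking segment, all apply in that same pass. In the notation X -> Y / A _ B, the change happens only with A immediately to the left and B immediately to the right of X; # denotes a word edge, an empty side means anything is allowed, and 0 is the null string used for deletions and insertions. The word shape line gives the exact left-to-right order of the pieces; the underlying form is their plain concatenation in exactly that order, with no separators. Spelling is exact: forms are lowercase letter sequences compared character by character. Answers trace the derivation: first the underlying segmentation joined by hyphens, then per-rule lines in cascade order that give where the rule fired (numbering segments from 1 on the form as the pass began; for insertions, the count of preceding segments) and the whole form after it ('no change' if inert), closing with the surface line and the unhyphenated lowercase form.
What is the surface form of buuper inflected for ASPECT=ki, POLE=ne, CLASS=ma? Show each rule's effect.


underlying: i-buuper-lv-ze
1. 0 -> e / C _ C: inserts after position(s) 7, 8, 9: ibuupereleveze
surface: ibuupereleveze


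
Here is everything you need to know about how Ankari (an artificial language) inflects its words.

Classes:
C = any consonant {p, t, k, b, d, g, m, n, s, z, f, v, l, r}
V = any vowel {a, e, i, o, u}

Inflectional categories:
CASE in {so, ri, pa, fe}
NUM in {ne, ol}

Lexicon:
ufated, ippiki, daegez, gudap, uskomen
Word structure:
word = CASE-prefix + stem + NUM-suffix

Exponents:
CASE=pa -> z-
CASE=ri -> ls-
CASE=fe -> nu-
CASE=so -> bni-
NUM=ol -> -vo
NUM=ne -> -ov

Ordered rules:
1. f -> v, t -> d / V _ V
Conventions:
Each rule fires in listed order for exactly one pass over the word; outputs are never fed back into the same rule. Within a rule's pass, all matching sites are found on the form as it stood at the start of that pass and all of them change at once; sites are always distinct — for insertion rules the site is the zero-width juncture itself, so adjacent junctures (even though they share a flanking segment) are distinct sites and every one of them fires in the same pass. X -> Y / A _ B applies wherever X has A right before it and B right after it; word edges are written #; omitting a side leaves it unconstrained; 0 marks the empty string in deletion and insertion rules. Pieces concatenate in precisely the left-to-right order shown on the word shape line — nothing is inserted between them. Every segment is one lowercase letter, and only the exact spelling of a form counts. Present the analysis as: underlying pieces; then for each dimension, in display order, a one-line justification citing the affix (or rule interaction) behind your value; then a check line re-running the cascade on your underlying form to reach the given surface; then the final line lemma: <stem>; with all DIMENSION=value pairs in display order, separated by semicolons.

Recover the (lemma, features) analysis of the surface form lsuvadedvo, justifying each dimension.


underlying: ls-ufated-vo
CASE=ri - signalled by the affix ls-
NUM=ol - signalled by the affix -vo
check: lsufatedvo -> lsuvadedvo
lemma: ufated; CASE=ri; NUM=ol


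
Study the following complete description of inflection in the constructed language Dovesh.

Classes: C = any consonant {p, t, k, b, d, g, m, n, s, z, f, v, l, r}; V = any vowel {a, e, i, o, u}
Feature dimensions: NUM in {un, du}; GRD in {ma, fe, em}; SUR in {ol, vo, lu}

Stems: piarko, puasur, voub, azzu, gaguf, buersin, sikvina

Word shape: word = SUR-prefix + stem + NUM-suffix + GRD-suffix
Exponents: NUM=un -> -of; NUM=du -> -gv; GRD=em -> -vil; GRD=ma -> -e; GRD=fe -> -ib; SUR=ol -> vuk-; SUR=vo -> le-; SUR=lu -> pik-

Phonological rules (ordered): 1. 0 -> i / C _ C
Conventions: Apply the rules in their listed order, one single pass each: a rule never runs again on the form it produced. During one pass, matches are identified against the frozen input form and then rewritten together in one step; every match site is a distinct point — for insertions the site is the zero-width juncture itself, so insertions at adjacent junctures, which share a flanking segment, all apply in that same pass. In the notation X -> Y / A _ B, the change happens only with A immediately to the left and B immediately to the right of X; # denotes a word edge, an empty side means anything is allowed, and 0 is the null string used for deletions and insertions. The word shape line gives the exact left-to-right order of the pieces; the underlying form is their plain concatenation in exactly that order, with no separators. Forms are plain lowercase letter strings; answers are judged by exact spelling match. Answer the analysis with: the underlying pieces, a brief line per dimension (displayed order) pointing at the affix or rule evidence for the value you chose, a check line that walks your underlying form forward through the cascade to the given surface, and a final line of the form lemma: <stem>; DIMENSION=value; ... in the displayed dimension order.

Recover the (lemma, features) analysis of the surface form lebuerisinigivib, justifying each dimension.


underlying: le-buersin-gv-ib
NUM=du - signalled by the affix -gv
GRD=fe - signalled by the affix -ib
SUR=vo - signalled by the affix le-
check: lebuersingvib -> lebuerisinigivib
lemma: buersin; NUM=du; GRD=fe; SUR=vo


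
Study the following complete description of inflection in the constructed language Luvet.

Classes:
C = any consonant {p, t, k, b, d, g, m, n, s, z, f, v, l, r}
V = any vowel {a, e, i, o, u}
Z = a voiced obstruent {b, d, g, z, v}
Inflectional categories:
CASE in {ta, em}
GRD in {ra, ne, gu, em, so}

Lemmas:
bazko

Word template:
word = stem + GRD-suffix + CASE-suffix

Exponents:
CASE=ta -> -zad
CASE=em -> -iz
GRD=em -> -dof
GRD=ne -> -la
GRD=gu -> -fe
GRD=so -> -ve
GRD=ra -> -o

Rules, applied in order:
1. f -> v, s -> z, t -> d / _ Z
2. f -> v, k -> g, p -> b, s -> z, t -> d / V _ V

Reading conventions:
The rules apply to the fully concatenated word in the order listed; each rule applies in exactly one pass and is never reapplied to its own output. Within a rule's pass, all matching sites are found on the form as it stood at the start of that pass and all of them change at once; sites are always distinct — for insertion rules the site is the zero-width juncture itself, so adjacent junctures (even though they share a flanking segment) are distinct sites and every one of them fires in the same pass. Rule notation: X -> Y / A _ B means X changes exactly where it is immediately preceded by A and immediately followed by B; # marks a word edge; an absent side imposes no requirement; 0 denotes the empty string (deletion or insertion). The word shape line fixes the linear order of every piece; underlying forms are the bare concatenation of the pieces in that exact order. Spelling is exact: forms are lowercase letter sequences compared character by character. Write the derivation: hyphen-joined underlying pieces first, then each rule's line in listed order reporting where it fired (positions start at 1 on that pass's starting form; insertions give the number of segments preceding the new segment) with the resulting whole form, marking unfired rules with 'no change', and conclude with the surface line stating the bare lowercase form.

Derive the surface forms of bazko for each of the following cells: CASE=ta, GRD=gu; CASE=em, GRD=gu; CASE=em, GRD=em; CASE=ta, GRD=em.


cell CASE=ta, GRD=gu:
underlying: bazko-fe-zad
1. f -> v, s -> z, t -> d / _ Z: no change
2. f -> v, k -> g, p -> b, s -> z, t -> d / V _ V: fires at position(s) 6: bazkovezad
surface: bazkovezad

cell CASE=em, GRD=gu:
underlying: bazko-fe-iz
1. f -> v, s -> z, t -> d / _ Z: no change
2. f -> v, k -> g, p -> b, s -> z, t -> d / V _ V: fires at position(s) 6: bazkoveiz
surface: bazkoveiz

cell CASE=em, GRD=em:
underlying: bazko-dof-iz
1. f -> v, s -> z, t -> d / _ Z: no change
2. f -> v, k -> g, p -> b, s -> z, t -> d / V _ V: fires at position(s) 8: bazkodoviz
surface: bazkodoviz

cell CASE=ta, GRD=em:
underlying: bazko-dof-zad
1. f -> v, s -> z, t -> d / _ Z: fires at position(s) 8: bazkodovzad
2. f -> v, k -> g, p -> b, s -> z, t -> d / V _ V: no change
surface: bazkodovzad


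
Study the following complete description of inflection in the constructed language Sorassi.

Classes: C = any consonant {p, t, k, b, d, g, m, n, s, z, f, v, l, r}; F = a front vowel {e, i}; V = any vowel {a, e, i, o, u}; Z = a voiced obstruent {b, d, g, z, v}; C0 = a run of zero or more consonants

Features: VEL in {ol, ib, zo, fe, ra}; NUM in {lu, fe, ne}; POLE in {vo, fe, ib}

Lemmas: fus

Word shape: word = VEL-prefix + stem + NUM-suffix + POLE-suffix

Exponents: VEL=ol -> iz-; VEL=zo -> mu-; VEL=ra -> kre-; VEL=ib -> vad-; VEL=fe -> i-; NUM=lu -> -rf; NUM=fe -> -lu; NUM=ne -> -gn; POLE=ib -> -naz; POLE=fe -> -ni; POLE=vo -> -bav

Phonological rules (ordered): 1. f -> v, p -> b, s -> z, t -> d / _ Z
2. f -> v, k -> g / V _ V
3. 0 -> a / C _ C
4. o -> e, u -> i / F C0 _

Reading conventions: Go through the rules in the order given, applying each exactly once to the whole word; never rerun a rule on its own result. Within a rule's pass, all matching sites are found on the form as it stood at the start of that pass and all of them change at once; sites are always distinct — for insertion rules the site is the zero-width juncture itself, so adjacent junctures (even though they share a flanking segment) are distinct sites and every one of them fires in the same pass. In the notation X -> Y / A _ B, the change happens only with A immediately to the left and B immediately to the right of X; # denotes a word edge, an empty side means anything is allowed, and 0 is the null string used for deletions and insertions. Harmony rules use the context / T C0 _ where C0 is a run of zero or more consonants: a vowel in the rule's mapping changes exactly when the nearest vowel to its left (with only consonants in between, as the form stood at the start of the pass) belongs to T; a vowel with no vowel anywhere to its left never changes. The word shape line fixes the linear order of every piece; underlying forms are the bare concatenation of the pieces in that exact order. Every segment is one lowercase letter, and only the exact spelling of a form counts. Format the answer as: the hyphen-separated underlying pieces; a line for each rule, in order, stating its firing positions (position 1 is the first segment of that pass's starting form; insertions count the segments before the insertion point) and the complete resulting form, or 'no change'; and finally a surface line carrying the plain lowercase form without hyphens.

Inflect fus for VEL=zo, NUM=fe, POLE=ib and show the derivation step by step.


underlying: mu-fus-lu-naz
1. f -> v, p -> b, s -> z, t -> d / _ Z: no change
2. f -> v, k -> g / V _ V: fires at position(s) 3: muvuslunaz
3. 0 -> a / C _ C: inserts after position(s) 5: muvusalunaz
4. o -> e, u -> i / F C0 _: no change
surface: muvusalunaz


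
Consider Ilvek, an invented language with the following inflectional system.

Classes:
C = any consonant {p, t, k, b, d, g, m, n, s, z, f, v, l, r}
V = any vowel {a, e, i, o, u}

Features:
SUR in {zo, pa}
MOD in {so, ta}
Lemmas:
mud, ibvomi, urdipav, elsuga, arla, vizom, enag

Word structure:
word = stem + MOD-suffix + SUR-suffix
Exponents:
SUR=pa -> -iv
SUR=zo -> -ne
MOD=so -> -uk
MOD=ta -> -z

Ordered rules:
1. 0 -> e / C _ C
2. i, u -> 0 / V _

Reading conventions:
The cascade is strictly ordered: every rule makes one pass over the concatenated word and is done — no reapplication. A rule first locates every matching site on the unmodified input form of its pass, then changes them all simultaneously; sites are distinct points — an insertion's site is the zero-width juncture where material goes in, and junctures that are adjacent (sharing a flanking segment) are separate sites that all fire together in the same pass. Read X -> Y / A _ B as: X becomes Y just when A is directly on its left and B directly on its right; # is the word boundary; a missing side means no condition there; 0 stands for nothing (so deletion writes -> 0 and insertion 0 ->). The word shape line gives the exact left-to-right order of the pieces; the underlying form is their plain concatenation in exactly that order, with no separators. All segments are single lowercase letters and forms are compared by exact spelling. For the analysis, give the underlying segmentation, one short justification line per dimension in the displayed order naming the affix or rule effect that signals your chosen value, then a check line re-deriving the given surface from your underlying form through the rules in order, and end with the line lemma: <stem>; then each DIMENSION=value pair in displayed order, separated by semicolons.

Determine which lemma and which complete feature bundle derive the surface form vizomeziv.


underlying: vizom-z-iv
SUR=pa - signalled by the affix -iv
MOD=ta - signalled by the affix -z
check: vizomziv -> vizomeziv -> vizomeziv
lemma: vizom; SUR=pa; MOD=ta


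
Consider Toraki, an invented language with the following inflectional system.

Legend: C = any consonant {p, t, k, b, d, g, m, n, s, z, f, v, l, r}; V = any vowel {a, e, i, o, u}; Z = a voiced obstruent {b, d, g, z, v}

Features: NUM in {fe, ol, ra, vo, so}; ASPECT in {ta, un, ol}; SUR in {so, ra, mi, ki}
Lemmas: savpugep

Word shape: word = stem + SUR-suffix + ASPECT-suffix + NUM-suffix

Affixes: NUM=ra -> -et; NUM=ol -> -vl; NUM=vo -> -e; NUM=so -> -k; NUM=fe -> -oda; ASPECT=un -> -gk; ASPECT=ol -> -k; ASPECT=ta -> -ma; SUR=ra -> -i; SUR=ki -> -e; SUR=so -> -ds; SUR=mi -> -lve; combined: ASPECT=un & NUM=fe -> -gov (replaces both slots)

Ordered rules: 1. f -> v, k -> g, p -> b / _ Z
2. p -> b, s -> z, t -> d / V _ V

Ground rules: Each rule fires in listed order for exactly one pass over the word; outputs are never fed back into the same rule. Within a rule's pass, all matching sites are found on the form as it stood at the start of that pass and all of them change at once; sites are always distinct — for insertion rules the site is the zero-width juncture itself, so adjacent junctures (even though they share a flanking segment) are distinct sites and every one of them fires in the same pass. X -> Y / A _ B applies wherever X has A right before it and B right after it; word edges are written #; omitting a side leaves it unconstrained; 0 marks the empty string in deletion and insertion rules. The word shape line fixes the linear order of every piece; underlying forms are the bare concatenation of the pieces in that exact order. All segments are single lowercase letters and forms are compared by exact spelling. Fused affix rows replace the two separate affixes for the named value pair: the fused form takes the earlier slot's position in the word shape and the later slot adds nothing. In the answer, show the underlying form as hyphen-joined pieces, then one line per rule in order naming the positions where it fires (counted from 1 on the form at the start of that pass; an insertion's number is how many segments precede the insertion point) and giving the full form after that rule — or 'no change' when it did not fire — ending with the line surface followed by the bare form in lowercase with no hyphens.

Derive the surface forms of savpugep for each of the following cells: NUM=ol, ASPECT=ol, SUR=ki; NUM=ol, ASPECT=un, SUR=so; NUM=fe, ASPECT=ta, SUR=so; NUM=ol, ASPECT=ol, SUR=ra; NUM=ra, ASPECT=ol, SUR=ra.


cell NUM=ol, ASPECT=ol, SUR=ki:
underlying: savpugep-e-k-vl
1. f -> v, k -> g, p -> b / _ Z: fires at position(s) 10: savpugepegvl
2. p -> b, s -> z, t -> d / V _ V: fires at position(s) 8: savpugebegvl
surface: savpugebegvl

cell NUM=ol, ASPECT=un, SUR=so:
underlying: savpugep-ds-gk-vl
1. f -> v, k -> g, p -> b / _ Z: fires at position(s) 8, 12: savpugebdsggvl
2. p -> b, s -> z, t -> d / V _ V: no change
surface: savpugebdsggvl

cell NUM=fe, ASPECT=ta, SUR=so:
underlying: savpugep-ds-ma-oda
1. f -> v, k -> g, p -> b / _ Z: fires at position(s) 8: savpugebdsmaoda
2. p -> b, s -> z, t -> d / V _ V: no change
surface: savpugebdsmaoda

cell NUM=ol, ASPECT=ol, SUR=ra:
underlying: savpugep-i-k-vl
1. f -> v, k -> g, p -> b / _ Z: fires at position(s) 10: savpugepigvl
2. p -> b, s -> z, t -> d / V _ V: fires at position(s) 8: savpugebigvl
surface: savpugebigvl

cell NUM=ra, ASPECT=ol, SUR=ra:
underlying: savpugep-i-k-et
1. f -> v, k -> g, p -> b / _ Z: no change
2. p -> b, s -> z, t -> d / V _ V: fires at position(s) 8: savpugebiket
surface: savpugebiket


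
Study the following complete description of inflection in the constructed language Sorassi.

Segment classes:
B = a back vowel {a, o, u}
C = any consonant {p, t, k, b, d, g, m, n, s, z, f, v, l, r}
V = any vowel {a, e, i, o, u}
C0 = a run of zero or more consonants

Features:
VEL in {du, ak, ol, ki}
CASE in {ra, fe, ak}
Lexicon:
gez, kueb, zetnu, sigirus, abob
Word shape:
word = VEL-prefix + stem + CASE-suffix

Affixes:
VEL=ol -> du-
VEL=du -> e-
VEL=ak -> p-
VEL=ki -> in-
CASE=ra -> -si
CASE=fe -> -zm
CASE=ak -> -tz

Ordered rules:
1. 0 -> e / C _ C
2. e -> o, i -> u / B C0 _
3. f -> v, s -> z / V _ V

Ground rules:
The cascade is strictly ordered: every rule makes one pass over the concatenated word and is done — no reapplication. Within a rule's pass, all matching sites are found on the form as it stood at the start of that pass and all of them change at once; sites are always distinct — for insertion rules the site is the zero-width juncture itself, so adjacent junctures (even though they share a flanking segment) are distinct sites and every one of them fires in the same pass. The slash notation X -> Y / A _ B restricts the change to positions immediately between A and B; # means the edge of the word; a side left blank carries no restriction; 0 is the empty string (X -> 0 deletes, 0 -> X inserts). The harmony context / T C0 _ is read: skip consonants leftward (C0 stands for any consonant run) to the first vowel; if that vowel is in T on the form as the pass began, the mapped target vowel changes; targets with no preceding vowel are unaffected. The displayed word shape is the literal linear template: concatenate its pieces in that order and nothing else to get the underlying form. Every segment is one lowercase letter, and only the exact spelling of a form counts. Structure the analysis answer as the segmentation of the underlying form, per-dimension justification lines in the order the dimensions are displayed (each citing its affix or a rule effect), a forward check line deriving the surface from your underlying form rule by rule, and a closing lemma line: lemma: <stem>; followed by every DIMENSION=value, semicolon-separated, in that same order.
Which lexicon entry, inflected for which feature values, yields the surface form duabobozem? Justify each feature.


underlying: du-abob-zm
VEL=ol - signalled by the affix du-
CASE=fe - signalled by the affix -zm
check: duabobzm -> duabobezem -> duabobozem -> duabobozem
lemma: abob; VEL=ol; CASE=fe


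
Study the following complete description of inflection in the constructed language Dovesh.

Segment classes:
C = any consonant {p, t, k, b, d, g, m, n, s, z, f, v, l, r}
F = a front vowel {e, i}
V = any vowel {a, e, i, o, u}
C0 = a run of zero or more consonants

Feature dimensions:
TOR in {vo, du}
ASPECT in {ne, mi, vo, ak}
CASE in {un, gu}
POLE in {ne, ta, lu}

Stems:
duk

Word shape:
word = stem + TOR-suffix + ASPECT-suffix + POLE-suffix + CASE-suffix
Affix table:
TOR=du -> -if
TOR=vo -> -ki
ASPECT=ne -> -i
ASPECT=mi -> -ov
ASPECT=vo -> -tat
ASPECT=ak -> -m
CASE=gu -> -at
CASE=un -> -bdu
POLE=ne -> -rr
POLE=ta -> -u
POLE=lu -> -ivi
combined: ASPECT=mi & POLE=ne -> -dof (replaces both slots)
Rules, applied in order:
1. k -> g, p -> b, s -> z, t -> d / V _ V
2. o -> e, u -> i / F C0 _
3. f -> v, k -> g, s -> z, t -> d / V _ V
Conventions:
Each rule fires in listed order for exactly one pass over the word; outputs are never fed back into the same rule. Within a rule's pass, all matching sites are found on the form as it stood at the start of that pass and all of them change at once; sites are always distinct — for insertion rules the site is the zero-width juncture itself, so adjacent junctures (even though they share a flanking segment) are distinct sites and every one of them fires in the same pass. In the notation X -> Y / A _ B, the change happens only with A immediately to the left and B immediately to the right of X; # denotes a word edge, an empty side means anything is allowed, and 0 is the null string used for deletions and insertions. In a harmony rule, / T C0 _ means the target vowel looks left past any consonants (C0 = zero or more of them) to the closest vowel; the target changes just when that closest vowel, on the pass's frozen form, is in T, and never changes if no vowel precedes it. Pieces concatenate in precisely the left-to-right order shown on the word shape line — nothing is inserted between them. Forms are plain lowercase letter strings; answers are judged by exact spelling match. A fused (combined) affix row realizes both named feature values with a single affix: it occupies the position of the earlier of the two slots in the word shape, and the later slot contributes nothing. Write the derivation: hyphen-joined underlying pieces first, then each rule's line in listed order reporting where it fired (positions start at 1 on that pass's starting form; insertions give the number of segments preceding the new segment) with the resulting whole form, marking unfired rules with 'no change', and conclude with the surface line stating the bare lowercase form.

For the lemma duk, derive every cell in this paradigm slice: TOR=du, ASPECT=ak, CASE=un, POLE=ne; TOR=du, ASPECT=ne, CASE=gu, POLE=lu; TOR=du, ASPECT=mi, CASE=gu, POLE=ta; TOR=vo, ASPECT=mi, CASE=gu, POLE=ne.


cell TOR=du, ASPECT=ak, CASE=un, POLE=ne:
underlying: duk-if-m-rr-bdu
1. k -> g, p -> b, s -> z, t -> d / V _ V: fires at position(s) 3: dugifmrrbdu
2. o -> e, u -> i / F C0 _: fires at position(s) 11: dugifmrrbdi
3. f -> v, k -> g, s -> z, t -> d / V _ V: no change
surface: dugifmrrbdi

cell TOR=du, ASPECT=ne, CASE=gu, POLE=lu:
underlying: duk-if-i-ivi-at
1. k -> g, p -> b, s -> z, t -> d / V _ V: fires at position(s) 3: dugifiiviat
2. o -> e, u -> i / F C0 _: no change
3. f -> v, k -> g, s -> z, t -> d / V _ V: fires at position(s) 5: dugiviiviat
surface: dugiviiviat

cell TOR=du, ASPECT=mi, CASE=gu, POLE=ta:
underlying: duk-if-ov-u-at
1. k -> g, p -> b, s -> z, t -> d / V _ V: fires at position(s) 3: dugifovuat
2. o -> e, u -> i / F C0 _: fires at position(s) 6: dugifevuat
3. f -> v, k -> g, s -> z, t -> d / V _ V: fires at position(s) 5: dugivevuat
surface: dugivevuat

cell TOR=vo, ASPECT=mi, CASE=gu, POLE=ne:
underlying: duk-ki-dof-at
1. k -> g, p -> b, s -> z, t -> d / V _ V: no change
2. o -> e, u -> i / F C0 _: fires at position(s) 7: dukkidefat
3. f -> v, k -> g, s -> z, t -> d / V _ V: fires at position(s) 8: dukkidevat
surface: dukkidevat
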